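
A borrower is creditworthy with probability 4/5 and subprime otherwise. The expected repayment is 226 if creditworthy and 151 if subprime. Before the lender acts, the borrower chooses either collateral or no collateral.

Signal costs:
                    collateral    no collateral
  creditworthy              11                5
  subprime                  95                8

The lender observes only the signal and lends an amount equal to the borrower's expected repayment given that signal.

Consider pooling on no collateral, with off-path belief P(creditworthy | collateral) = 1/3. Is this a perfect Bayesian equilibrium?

At the pooled signal (no collateral) the lender holds the prior 4/5 and pays 4/5·226 + 1/5·151 = 211. Off-path (collateral) belief 1/3 gives 1/3·226 + 2/3·151 = 176.
Creditworthy: no collateral gives 211 − 5 = 206; collateral gives 176 − 11 = 165. Stays. ✓
Subprime: no collateral gives 211 − 8 = 203; collateral gives 176 − 95 = 81. Stays. ✓

Yes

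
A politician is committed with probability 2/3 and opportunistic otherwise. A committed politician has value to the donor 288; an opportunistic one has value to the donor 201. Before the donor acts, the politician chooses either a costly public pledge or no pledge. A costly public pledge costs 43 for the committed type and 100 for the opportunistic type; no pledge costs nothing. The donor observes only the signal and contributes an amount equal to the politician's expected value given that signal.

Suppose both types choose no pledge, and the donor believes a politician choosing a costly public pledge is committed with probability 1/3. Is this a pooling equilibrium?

Yes

At the pooled signal (no pledge) the donor holds the prior 2/3 and pays 2/3·288 + 1/3·201 = 259. Off-path (pledge) belief 1/3 gives 1/3·288 + 2/3·201 = 230.
Committed: no pledge gives 259 − 0 = 259; pledge gives 230 − 43 = 187. Stays. ✓
Opportunistic: no pledge gives 259 − 0 = 259; pledge gives 230 − 100 = 130. Stays. ✓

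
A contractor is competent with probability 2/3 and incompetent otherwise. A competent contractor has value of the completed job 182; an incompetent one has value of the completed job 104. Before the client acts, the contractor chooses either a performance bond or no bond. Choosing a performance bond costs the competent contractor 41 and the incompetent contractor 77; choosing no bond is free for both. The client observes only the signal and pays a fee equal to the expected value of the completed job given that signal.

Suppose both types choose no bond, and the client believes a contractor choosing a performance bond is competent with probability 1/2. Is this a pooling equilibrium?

Yes

At the pooled signal (no bond) the client holds the prior 2/3 and pays 2/3·182 + 1/3·104 = 156. Off-path (bond) belief 1/2 gives 1/2·182 + 1/2·104 = 143.
Competent: no bond gives 156 − 0 = 156; bond gives 143 − 41 = 102. Stays. ✓
Incompetent: no bond gives 156 − 0 = 156; bond gives 143 − 77 = 66. Stays. ✓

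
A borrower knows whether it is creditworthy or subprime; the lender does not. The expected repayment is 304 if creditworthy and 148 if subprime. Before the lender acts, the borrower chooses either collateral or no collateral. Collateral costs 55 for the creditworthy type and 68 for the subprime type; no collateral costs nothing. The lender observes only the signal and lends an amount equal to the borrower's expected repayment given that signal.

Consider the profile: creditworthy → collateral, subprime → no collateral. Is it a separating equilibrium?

No

If types separate, collateral earns payment 304 and no collateral earns 148.
Creditworthy: collateral gives 304 − 55 = 249; no collateral gives 148 − 0 = 148. No deviation. ✓
Subprime: no collateral gives 148 − 0 = 148; collateral gives 304 − 68 = 236. Would deviate. ✗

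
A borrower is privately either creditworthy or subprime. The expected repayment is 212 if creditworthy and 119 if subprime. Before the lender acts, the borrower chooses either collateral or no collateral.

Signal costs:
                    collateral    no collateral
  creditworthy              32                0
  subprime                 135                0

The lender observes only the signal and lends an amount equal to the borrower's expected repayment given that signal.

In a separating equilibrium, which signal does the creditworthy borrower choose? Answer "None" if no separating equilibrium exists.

collateral

Try creditworthy → collateral, subprime → no collateral:
  Under separation the lender infers type exactly: collateral → creditworthy (pays 212), no collateral → subprime (pays 119).
  Creditworthy: collateral gives 212 − 32 = 180; no collateral gives 119 − 0 = 119. No deviation. ✓
  Subprime: no collateral gives 119 − 0 = 119; collateral gives 212 − 135 = 77. No deviation. ✓
Both hold — the creditworthy type sends collateral.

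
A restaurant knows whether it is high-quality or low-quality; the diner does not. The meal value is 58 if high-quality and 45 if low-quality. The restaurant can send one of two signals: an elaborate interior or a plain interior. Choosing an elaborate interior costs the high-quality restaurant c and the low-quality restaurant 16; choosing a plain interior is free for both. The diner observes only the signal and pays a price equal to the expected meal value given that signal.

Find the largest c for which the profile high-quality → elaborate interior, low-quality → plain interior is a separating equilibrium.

Under separation: elaborate interior → high-quality (pays 58); plain interior → low-quality (pays 45).
Low-quality: 45 − 0 = 45 ≥ 58 − 16 = 42. Holds regardless of c. ✓
High-quality: 58 − c ≥ 45 − 0, so c ≤ 58 − 45 = 13.

13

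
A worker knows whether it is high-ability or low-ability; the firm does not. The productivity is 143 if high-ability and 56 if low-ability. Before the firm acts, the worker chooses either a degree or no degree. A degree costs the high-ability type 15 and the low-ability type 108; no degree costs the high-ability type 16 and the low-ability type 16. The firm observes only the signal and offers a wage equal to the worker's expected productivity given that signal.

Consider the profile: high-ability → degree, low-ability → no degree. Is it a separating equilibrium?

Yes

If types separate, degree earns payment 143 and no degree earns 56.
High-ability: degree gives 143 − 15 = 128; no degree gives 56 − 16 = 40. No deviation. ✓
Low-ability: no degree gives 56 − 16 = 40; degree gives 143 − 108 = 35. No deviation. ✓
Neither type gains from mimicking the other.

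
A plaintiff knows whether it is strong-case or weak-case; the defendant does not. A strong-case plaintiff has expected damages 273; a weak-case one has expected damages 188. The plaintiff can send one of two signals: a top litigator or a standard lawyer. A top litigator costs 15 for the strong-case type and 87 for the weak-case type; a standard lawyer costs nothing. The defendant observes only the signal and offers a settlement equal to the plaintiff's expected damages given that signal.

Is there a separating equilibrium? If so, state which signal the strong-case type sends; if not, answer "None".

Try strong-case → top litigator, weak-case → standard lawyer:
  Under separation the defendant infers type exactly: top litigator → strong-case (pays 273), standard lawyer → weak-case (pays 188).
  Strong-case: top litigator gives 273 − 15 = 258; standard lawyer gives 188 − 0 = 188. No deviation. ✓
  Weak-case: standard lawyer gives 188 − 0 = 188; top litigator gives 273 − 87 = 186. No deviation. ✓
Both hold — the strong-case type sends top litigator.

top litigator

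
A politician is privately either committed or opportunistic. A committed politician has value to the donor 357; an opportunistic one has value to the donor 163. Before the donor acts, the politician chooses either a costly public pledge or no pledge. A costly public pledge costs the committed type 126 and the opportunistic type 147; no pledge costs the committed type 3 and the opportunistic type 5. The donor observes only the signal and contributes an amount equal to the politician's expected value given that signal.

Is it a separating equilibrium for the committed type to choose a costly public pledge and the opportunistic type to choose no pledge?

No

If types separate, pledge earns payment 357 and no pledge earns 163.
Committed: pledge gives 357 − 126 = 231; no pledge gives 163 − 3 = 160. No deviation. ✓
Opportunistic: no pledge gives 163 − 5 = 158; pledge gives 357 − 147 = 210. Would deviate. ✗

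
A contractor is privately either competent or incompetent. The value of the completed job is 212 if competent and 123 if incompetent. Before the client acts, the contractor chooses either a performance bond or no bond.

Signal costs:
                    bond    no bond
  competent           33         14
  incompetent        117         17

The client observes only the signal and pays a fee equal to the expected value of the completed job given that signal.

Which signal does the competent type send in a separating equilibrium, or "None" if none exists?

Try competent → bond, incompetent → no bond:
  If types separate, bond earns payment 212 and no bond earns 123.
  Competent: bond gives 212 − 33 = 179; no bond gives 123 − 14 = 109. No deviation. ✓
  Incompetent: no bond gives 123 − 17 = 106; bond gives 212 − 117 = 95. No deviation. ✓
Both hold — the competent type sends bond.

bond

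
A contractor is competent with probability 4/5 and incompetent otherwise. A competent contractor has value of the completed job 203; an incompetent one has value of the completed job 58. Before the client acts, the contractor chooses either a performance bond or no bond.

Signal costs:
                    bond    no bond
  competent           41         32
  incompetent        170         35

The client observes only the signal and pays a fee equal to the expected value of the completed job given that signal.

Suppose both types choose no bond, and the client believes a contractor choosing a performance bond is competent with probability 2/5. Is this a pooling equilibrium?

Yes

At the pooled signal (no bond) the client holds the prior 4/5 and pays 4/5·203 + 1/5·58 = 174. Off-path (bond) belief 2/5 gives 2/5·203 + 3/5·58 = 116.
Competent: no bond gives 174 − 32 = 142; bond gives 116 − 41 = 75. Stays. ✓
Incompetent: no bond gives 174 − 35 = 139; bond gives 116 − 170 = -54. Stays. ✓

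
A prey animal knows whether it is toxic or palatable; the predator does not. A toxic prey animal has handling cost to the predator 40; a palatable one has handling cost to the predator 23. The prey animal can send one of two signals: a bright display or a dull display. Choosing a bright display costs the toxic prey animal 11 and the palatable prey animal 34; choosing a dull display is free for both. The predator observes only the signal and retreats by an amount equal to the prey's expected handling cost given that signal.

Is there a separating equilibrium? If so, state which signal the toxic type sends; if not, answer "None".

Try toxic → bright display, palatable → dull display:
  Under separation the predator infers type exactly: bright display → toxic (pays 40), dull display → palatable (pays 23).
  Toxic: bright display gives 40 − 11 = 29; dull display gives 23 − 0 = 23. No deviation. ✓
  Palatable: dull display gives 23 − 0 = 23; bright display gives 40 − 34 = 6. No deviation. ✓
Both hold — the toxic type sends bright display.

bright display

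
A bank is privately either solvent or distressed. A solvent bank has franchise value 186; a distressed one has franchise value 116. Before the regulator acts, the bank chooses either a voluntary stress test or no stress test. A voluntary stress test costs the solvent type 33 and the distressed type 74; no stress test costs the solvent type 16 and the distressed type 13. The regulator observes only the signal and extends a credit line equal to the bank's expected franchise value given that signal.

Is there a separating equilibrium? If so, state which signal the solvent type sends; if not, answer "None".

Try solvent → stress test, distressed → no stress test:
  If types separate, stress test earns payment 186 and no stress test earns 116.
  Solvent: stress test gives 186 − 33 = 153; no stress test gives 116 − 16 = 100. No deviation. ✓
  Distressed: no stress test gives 116 − 13 = 103; stress test gives 186 − 74 = 112. Would deviate. ✗
Try solvent → no stress test, distressed → stress test:
  If types separate, no stress test earns payment 186 and stress test earns 116.
  Solvent: no stress test gives 186 − 16 = 170; stress test gives 116 − 33 = 83. No deviation. ✓
  Distressed: stress test gives 116 − 74 = 42; no stress test gives 186 − 13 = 173. Would deviate. ✗
Neither assignment is incentive-compatible.

None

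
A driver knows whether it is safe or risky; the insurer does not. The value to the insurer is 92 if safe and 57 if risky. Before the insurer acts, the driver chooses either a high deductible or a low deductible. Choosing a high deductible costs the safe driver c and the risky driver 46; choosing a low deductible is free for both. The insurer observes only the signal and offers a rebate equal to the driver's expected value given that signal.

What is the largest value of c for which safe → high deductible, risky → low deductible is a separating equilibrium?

35

Under separation: high deductible → safe (pays 92); low deductible → risky (pays 57).
Risky: 57 − 0 = 57 ≥ 92 − 46 = 46. Holds regardless of c. ✓
Safe: 92 − c ≥ 57 − 0, so c ≤ 92 − 57 = 35.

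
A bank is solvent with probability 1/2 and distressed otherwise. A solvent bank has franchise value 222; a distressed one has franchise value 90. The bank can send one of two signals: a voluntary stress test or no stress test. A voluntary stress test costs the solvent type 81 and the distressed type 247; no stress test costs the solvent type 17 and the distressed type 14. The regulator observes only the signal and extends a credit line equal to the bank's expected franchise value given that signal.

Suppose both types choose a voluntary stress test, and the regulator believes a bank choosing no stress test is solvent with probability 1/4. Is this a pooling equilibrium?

No

On the equilibrium path (stress test) the regulator holds the prior 1/2 and pays 1/2·222 + 1/2·90 = 156. Off-path (no stress test) belief 1/4 gives 1/4·222 + 3/4·90 = 123.
Solvent: stress test gives 156 − 81 = 75; no stress test gives 123 − 17 = 106. Deviates. ✗
Distressed: stress test gives 156 − 247 = -91; no stress test gives 123 − 14 = 109. Deviates. ✗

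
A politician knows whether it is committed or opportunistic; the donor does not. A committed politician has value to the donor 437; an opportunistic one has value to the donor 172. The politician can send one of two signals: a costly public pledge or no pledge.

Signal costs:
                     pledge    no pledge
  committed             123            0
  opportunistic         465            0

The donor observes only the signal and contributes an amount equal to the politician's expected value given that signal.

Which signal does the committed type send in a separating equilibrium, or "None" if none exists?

pledge

Try committed → pledge, opportunistic → no pledge:
  Under separation the donor infers type exactly: pledge → committed (pays 437), no pledge → opportunistic (pays 172).
  Committed: pledge gives 437 − 123 = 314; no pledge gives 172 − 0 = 172. No deviation. ✓
  Opportunistic: no pledge gives 172 − 0 = 172; pledge gives 437 − 465 = -28. No deviation. ✓
Both hold — the committed type sends pledge.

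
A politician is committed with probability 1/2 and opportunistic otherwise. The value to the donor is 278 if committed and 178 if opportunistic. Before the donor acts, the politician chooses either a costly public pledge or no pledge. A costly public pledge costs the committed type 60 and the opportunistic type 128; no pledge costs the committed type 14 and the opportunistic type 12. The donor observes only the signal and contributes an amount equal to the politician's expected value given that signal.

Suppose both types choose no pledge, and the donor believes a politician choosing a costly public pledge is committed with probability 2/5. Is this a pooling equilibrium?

At the pooled signal (no pledge) the donor holds the prior 1/2 and pays 1/2·278 + 1/2·178 = 228. Off-path (pledge) belief 2/5 gives 2/5·278 + 3/5·178 = 218.
Committed: no pledge gives 228 − 14 = 214; pledge gives 218 − 60 = 158. Stays. ✓
Opportunistic: no pledge gives 228 − 12 = 216; pledge gives 218 − 128 = 90. Stays. ✓

Yes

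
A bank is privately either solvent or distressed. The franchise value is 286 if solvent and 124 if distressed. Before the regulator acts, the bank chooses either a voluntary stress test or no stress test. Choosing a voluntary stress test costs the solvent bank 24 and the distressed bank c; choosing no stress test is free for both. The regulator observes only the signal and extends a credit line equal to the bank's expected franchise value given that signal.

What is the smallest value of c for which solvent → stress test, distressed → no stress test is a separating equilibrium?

Under separation: stress test → solvent (pays 286); no stress test → distressed (pays 124).
Solvent: 286 − 24 = 262 ≥ 124 − 0 = 124. Holds regardless of c. ✓
Distressed: 124 − 0 ≥ 286 − c, so c ≥ 286 − 124 = 162.

162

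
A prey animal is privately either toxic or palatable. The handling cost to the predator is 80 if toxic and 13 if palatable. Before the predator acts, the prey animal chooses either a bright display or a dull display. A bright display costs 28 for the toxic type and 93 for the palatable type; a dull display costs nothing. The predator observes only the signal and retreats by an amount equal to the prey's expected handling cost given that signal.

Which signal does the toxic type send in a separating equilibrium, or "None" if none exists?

Try toxic → bright display, palatable → dull display:
  If types separate, bright display earns payment 80 and dull display earns 13.
  Toxic: bright display gives 80 − 28 = 52; dull display gives 13 − 0 = 13. No deviation. ✓
  Palatable: dull display gives 13 − 0 = 13; bright display gives 80 − 93 = -13. No deviation. ✓
Both hold — the toxic type sends bright display.

bright display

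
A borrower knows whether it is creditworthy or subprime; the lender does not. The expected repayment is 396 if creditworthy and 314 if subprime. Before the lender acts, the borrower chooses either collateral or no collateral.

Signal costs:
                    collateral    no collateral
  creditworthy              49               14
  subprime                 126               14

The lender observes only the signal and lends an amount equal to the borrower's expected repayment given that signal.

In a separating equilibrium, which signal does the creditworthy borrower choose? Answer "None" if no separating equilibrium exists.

Try creditworthy → collateral, subprime → no collateral:
  If types separate, collateral earns payment 396 and no collateral earns 314.
  Creditworthy: collateral gives 396 − 49 = 347; no collateral gives 314 − 14 = 300. No deviation. ✓
  Subprime: no collateral gives 314 − 14 = 300; collateral gives 396 − 126 = 270. No deviation. ✓
Both hold — the creditworthy type sends collateral.

collateral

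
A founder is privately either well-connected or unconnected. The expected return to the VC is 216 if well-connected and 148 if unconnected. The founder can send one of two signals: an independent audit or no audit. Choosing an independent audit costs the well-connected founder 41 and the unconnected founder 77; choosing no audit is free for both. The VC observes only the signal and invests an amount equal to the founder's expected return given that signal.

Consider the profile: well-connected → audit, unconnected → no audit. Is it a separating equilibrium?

Yes

Under separation the VC infers type exactly: audit → well-connected (pays 216), no audit → unconnected (pays 148).
Well-connected: audit gives 216 − 41 = 175; no audit gives 148 − 0 = 148. No deviation. ✓
Unconnected: no audit gives 148 − 0 = 148; audit gives 216 − 77 = 139. No deviation. ✓
Neither type gains from mimicking the other.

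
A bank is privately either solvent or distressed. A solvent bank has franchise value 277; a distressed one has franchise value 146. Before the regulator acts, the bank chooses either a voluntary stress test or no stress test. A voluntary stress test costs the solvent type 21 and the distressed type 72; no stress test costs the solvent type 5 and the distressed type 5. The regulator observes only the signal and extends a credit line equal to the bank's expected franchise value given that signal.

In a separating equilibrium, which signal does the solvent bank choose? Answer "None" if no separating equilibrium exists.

None

Try solvent → stress test, distressed → no stress test:
  Under separation the regulator infers type exactly: stress test → solvent (pays 277), no stress test → distressed (pays 146).
  Solvent: stress test gives 277 − 21 = 256; no stress test gives 146 − 5 = 141. No deviation. ✓
  Distressed: no stress test gives 146 − 5 = 141; stress test gives 277 − 72 = 205. Would deviate. ✗
Try solvent → no stress test, distressed → stress test:
  Under separation the regulator infers type exactly: no stress test → solvent (pays 277), stress test → distressed (pays 146).
  Solvent: no stress test gives 277 − 5 = 272; stress test gives 146 − 21 = 125. No deviation. ✓
  Distressed: stress test gives 146 − 72 = 74; no stress test gives 277 − 5 = 272. Would deviate. ✗
Neither assignment is incentive-compatible.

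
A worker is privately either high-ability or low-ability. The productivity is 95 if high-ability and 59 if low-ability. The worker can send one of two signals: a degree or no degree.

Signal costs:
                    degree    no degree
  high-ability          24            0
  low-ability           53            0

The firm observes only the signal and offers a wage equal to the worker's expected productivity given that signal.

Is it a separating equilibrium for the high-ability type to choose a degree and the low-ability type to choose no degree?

Under separation the firm infers type exactly: degree → high-ability (pays 95), no degree → low-ability (pays 59).
High-ability: degree gives 95 − 24 = 71; no degree gives 59 − 0 = 59. No deviation. ✓
Low-ability: no degree gives 59 − 0 = 59; degree gives 95 − 53 = 42. No deviation. ✓
Neither type gains from mimicking the other.

Yes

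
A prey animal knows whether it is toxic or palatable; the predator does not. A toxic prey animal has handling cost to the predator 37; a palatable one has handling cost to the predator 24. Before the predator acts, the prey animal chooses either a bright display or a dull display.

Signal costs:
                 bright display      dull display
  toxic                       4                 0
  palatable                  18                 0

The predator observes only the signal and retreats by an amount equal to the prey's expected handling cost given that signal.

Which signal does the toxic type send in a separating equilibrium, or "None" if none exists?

Try toxic → bright display, palatable → dull display:
  Under separation the predator infers type exactly: bright display → toxic (pays 37), dull display → palatable (pays 24).
  Toxic: bright display gives 37 − 4 = 33; dull display gives 24 − 0 = 24. No deviation. ✓
  Palatable: dull display gives 24 − 0 = 24; bright display gives 37 − 18 = 19. No deviation. ✓
Both hold — the toxic type sends bright display.

bright display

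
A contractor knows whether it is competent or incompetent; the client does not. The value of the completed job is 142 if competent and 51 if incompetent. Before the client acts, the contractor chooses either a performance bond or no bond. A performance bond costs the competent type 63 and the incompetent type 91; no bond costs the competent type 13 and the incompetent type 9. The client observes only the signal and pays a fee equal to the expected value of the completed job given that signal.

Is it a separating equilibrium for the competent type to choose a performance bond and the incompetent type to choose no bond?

No

If types separate, bond earns payment 142 and no bond earns 51.
Competent: bond gives 142 − 63 = 79; no bond gives 51 − 13 = 38. No deviation. ✓
Incompetent: no bond gives 51 − 9 = 42; bond gives 142 − 91 = 51. Would deviate. ✗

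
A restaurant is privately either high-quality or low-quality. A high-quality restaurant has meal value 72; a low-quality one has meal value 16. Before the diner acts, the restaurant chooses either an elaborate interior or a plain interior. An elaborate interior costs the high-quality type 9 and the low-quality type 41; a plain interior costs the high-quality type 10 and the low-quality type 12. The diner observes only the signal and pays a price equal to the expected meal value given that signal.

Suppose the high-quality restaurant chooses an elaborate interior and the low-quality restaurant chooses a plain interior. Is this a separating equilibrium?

No

If types separate, elaborate interior earns payment 72 and plain interior earns 16.
High-quality: elaborate interior gives 72 − 9 = 63; plain interior gives 16 − 10 = 6. No deviation. ✓
Low-quality: plain interior gives 16 − 12 = 4; elaborate interior gives 72 − 41 = 31. Would deviate. ✗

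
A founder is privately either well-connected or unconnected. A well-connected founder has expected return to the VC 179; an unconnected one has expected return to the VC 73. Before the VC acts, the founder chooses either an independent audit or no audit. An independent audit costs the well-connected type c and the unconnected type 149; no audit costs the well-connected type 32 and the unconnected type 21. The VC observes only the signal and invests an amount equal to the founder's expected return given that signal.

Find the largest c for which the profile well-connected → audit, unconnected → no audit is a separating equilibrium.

138

Under separation: audit → well-connected (pays 179); no audit → unconnected (pays 73).
Unconnected: 73 − 21 = 52 ≥ 179 − 149 = 30. Holds regardless of c. ✓
Well-connected: 179 − c ≥ 73 − 32, so c ≤ 179 − 41 = 138.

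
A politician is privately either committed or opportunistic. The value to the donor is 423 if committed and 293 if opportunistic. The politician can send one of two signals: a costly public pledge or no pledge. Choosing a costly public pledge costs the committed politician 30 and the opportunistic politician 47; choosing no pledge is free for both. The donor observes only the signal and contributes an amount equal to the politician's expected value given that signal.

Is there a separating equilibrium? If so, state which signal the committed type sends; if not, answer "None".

Try committed → pledge, opportunistic → no pledge:
  If types separate, pledge earns payment 423 and no pledge earns 293.
  Committed: pledge gives 423 − 30 = 393; no pledge gives 293 − 0 = 293. No deviation. ✓
  Opportunistic: no pledge gives 293 − 0 = 293; pledge gives 423 − 47 = 376. Would deviate. ✗
Try committed → no pledge, opportunistic → pledge:
  If types separate, no pledge earns payment 423 and pledge earns 293.
  Committed: no pledge gives 423 − 0 = 423; pledge gives 293 − 30 = 263. No deviation. ✓
  Opportunistic: pledge gives 293 − 47 = 246; no pledge gives 423 − 0 = 423. Would deviate. ✗
Neither assignment is incentive-compatible.

None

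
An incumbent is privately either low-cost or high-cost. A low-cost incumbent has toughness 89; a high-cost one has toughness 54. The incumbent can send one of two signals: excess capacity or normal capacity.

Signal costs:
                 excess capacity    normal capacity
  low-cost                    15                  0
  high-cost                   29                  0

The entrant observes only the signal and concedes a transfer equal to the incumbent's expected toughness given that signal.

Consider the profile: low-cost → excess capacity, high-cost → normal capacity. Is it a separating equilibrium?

Under separation the entrant infers type exactly: excess capacity → low-cost (pays 89), normal capacity → high-cost (pays 54).
Low-cost: excess capacity gives 89 − 15 = 74; normal capacity gives 54 − 0 = 54. No deviation. ✓
High-cost: normal capacity gives 54 − 0 = 54; excess capacity gives 89 − 29 = 60. Would deviate. ✗

No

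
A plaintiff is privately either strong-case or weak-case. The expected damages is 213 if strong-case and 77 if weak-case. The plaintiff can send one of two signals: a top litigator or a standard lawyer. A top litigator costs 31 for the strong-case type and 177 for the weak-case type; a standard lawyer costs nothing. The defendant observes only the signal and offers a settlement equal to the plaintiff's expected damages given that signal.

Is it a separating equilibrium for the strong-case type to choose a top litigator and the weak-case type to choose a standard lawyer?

Under separation the defendant infers type exactly: top litigator → strong-case (pays 213), standard lawyer → weak-case (pays 77).
Strong-case: top litigator gives 213 − 31 = 182; standard lawyer gives 77 − 0 = 77. No deviation. ✓
Weak-case: standard lawyer gives 77 − 0 = 77; top litigator gives 213 − 177 = 36. No deviation. ✓
Neither type gains from mimicking the other.

Yes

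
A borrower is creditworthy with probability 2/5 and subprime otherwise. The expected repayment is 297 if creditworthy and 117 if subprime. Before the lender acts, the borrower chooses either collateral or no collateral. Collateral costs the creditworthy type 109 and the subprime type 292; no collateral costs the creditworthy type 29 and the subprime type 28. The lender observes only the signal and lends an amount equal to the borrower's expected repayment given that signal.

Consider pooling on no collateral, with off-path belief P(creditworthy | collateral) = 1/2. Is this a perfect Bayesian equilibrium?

At the pooled signal (no collateral) the lender holds the prior 2/5 and pays 2/5·297 + 3/5·117 = 189. Off-path (collateral) belief 1/2 gives 1/2·297 + 1/2·117 = 207.
Creditworthy: no collateral gives 189 − 29 = 160; collateral gives 207 − 109 = 98. Stays. ✓
Subprime: no collateral gives 189 − 28 = 161; collateral gives 207 − 292 = -85. Stays. ✓

Yes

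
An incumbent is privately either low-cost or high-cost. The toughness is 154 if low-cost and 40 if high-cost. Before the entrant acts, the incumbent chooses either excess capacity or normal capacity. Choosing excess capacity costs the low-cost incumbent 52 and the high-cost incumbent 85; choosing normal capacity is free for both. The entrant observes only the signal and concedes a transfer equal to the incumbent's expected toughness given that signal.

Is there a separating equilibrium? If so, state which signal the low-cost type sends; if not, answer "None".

Try low-cost → excess capacity, high-cost → normal capacity:
  If types separate, excess capacity earns payment 154 and normal capacity earns 40.
  Low-cost: excess capacity gives 154 − 52 = 102; normal capacity gives 40 − 0 = 40. No deviation. ✓
  High-cost: normal capacity gives 40 − 0 = 40; excess capacity gives 154 − 85 = 69. Would deviate. ✗
Try low-cost → normal capacity, high-cost → excess capacity:
  If types separate, normal capacity earns payment 154 and excess capacity earns 40.
  Low-cost: normal capacity gives 154 − 0 = 154; excess capacity gives 40 − 52 = -12. No deviation. ✓
  High-cost: excess capacity gives 40 − 85 = -45; normal capacity gives 154 − 0 = 154. Would deviate. ✗
Neither assignment is incentive-compatible.

None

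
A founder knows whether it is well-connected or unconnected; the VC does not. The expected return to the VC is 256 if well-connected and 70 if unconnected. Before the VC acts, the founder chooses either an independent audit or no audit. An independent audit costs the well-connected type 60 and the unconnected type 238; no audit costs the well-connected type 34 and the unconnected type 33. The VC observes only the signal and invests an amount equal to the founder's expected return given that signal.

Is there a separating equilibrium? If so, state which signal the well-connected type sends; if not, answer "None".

Try well-connected → audit, unconnected → no audit:
  Under separation the VC infers type exactly: audit → well-connected (pays 256), no audit → unconnected (pays 70).
  Well-connected: audit gives 256 − 60 = 196; no audit gives 70 − 34 = 36. No deviation. ✓
  Unconnected: no audit gives 70 − 33 = 37; audit gives 256 − 238 = 18. No deviation. ✓
Both hold — the well-connected type sends audit.

audit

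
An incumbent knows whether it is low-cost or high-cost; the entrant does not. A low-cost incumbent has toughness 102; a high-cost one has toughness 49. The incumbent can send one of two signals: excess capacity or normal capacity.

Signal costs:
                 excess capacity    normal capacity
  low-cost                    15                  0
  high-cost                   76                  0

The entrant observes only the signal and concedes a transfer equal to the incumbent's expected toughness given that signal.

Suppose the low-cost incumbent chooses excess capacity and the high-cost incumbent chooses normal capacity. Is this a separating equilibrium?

Yes

If types separate, excess capacity earns payment 102 and normal capacity earns 49.
Low-cost: excess capacity gives 102 − 15 = 87; normal capacity gives 49 − 0 = 49. No deviation. ✓
High-cost: normal capacity gives 49 − 0 = 49; excess capacity gives 102 − 76 = 26. No deviation. ✓
Both incentive constraints hold.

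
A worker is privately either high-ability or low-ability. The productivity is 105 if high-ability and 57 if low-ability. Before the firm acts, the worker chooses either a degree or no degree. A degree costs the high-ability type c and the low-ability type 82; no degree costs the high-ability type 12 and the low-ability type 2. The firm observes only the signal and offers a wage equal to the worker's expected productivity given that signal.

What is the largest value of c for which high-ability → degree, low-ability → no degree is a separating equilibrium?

60

Under separation: degree → high-ability (pays 105); no degree → low-ability (pays 57).
Low-ability: 57 − 2 = 55 ≥ 105 − 82 = 23. Holds regardless of c. ✓
High-ability: 105 − c ≥ 57 − 12, so c ≤ 105 − 45 = 60.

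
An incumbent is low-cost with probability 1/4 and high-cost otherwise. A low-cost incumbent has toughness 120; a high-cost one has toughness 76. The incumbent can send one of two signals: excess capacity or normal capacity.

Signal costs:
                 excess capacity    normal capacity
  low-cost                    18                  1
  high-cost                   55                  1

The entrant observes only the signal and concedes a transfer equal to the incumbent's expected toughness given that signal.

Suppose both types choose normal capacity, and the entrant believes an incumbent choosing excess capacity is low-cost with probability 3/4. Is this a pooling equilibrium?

On the equilibrium path (normal capacity) the entrant holds the prior 1/4 and pays 1/4·120 + 3/4·76 = 87. Off-path (excess capacity) belief 3/4 gives 3/4·120 + 1/4·76 = 109.
Low-cost: normal capacity gives 87 − 1 = 86; excess capacity gives 109 − 18 = 91. Deviates. ✗
High-cost: normal capacity gives 87 − 1 = 86; excess capacity gives 109 − 55 = 54. Stays. ✓

No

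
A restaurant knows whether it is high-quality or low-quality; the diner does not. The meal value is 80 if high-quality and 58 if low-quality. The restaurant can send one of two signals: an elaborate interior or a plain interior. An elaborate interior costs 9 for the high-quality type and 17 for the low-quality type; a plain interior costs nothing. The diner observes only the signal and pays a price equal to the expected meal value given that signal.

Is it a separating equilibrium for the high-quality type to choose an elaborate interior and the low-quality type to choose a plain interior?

Under separation the diner infers type exactly: elaborate interior → high-quality (pays 80), plain interior → low-quality (pays 58).
High-quality: elaborate interior gives 80 − 9 = 71; plain interior gives 58 − 0 = 58. No deviation. ✓
Low-quality: plain interior gives 58 − 0 = 58; elaborate interior gives 80 − 17 = 63. Would deviate. ✗

No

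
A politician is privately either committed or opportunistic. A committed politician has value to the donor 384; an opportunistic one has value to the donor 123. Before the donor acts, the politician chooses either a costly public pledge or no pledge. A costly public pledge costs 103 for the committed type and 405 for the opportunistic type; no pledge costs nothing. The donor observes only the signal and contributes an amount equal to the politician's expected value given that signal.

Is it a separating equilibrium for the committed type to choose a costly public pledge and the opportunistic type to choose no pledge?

Yes

If types separate, pledge earns payment 384 and no pledge earns 123.
Committed: pledge gives 384 − 103 = 281; no pledge gives 123 − 0 = 123. No deviation. ✓
Opportunistic: no pledge gives 123 − 0 = 123; pledge gives 384 − 405 = -21. No deviation. ✓
Both incentive constraints hold.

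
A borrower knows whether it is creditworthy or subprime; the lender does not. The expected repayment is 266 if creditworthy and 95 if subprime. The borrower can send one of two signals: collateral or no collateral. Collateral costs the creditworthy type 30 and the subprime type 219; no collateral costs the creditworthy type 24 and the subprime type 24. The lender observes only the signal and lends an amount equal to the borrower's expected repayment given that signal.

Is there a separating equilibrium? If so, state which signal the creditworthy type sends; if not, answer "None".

Try creditworthy → collateral, subprime → no collateral:
  If types separate, collateral earns payment 266 and no collateral earns 95.
  Creditworthy: collateral gives 266 − 30 = 236; no collateral gives 95 − 24 = 71. No deviation. ✓
  Subprime: no collateral gives 95 − 24 = 71; collateral gives 266 − 219 = 47. No deviation. ✓
Both hold — the creditworthy type sends collateral.

collateral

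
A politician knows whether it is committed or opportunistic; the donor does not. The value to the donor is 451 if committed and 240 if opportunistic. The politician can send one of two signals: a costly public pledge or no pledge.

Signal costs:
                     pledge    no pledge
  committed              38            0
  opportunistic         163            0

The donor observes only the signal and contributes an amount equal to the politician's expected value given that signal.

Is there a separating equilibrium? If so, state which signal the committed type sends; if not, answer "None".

Try committed → pledge, opportunistic → no pledge:
  Under separation the donor infers type exactly: pledge → committed (pays 451), no pledge → opportunistic (pays 240).
  Committed: pledge gives 451 − 38 = 413; no pledge gives 240 − 0 = 240. No deviation. ✓
  Opportunistic: no pledge gives 240 − 0 = 240; pledge gives 451 − 163 = 288. Would deviate. ✗
Try committed → no pledge, opportunistic → pledge:
  Under separation the donor infers type exactly: no pledge → committed (pays 451), pledge → opportunistic (pays 240).
  Committed: no pledge gives 451 − 0 = 451; pledge gives 240 − 38 = 202. No deviation. ✓
  Opportunistic: pledge gives 240 − 163 = 77; no pledge gives 451 − 0 = 451. Would deviate. ✗
Neither assignment is incentive-compatible.

None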